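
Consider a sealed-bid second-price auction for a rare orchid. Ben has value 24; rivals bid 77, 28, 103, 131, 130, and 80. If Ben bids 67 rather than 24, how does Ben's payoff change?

The highest competing bid is 131.
Bidding truthfully at 24: the top bid is 131 (a rival), so Ben loses. Payoff = 0.
Bidding 67: the top bid is 131 (a rival), so Ben loses. Payoff = 0.
Change = 0 − 0 = 0.
The bid only affects whether you win, not the price — here both bids land on the same side of the top rival bid, so the deviation is payoff-neutral.

Change in payoff: 0.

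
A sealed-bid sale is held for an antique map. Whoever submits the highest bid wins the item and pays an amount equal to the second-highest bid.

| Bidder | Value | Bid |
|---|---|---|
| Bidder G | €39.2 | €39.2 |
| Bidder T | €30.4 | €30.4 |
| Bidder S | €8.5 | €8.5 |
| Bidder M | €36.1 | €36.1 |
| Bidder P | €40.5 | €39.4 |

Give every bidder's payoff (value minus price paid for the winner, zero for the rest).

Payoffs: Bidder G €0.0, Bidder T €0.0, Bidder S €0.0, Bidder M €0.0, Bidder P €1.3.

Ranking the bids: Bidder P €39.4; Bidder G €39.2; Bidder M €36.1; Bidder T €30.4; Bidder S €8.5.
Bidder P has the top bid and wins; the price is the second-highest bid, €39.2.
Bidder P's payoff = €40.5 − €39.2 = €1.3. All other bidders lose, so their payoff is 0.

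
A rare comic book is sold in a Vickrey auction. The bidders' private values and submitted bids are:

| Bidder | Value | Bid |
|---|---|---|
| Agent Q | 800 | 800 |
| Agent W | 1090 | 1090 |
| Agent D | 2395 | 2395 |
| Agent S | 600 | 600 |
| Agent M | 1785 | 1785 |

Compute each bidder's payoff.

Ranking the bids: Agent D 2395, then Agent M 1785, then Agent W 1090, then Agent Q 800, then Agent S 600.
Agent D has the top bid and wins; the price is the second-highest bid, 1785.
Agent D's payoff = 2395 − 1785 = 610. All other bidders lose, so their payoff is 0.

Agent Q 0, Agent W 0, Agent D 610, Agent S 0, Agent M 0.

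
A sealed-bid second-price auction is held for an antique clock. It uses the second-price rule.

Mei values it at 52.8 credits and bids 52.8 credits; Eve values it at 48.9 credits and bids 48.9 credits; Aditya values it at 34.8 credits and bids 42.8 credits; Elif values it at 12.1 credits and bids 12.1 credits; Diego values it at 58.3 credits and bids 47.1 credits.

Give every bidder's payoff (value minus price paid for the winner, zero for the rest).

Payoffs: Mei 3.9 credits, Eve 0.0 credits, Aditya 0.0 credits, Elif 0.0 credits, Diego 0.0 credits.

Ordered from highest: Mei 52.8 credits > Eve 48.9 credits > Diego 47.1 credits > Aditya 42.8 credits > Elif 12.1 credits.
Mei has the top bid and wins; the price is the second-highest bid, 48.9 credits.
Mei's payoff = 52.8 credits − 48.9 credits = 3.9 credits. All other bidders lose, so their payoff is 0.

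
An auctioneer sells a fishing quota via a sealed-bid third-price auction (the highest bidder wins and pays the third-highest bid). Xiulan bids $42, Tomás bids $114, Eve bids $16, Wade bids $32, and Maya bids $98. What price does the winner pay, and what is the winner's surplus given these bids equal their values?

Bids in descending order: Tomás $114, then Maya $98, then Xiulan $42, then Wade $32, then Eve $16.
Tomás is the highest bidder, so Tomás wins.
Under the third-price rule, the price is the third-highest bid: $42.
Surplus = $114 − $42 = $72.

The winner pays $42 for a surplus of $72.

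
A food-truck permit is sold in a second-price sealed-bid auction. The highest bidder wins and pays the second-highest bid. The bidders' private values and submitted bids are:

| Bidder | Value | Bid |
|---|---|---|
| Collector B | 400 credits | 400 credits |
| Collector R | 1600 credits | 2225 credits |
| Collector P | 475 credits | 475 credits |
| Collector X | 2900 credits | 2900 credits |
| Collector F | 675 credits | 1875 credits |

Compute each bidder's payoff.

Ordered from highest: Collector X 2900 credits > Collector R 2225 credits > Collector F 1875 credits > Collector P 475 credits > Collector B 400 credits.
Collector X has the top bid and wins; the price is the second-highest bid, 2225 credits.
Collector X's payoff = 2900 credits − 2225 credits = 675 credits. All other bidders lose, so their payoff is 0.

Collector B 0 credits, Collector R 0 credits, Collector P 0 credits, Collector X 675 credits, Collector F 0 credits.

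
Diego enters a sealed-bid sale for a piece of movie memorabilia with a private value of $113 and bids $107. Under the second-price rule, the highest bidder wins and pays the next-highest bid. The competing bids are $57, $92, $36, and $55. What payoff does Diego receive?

Diego's payoff: $21.

Highest competing bid: $92.
Diego's bid $107 is the highest overall, so Diego wins and pays the second-highest bid, $92.
Payoff = value − price = $113 − $92 = $21.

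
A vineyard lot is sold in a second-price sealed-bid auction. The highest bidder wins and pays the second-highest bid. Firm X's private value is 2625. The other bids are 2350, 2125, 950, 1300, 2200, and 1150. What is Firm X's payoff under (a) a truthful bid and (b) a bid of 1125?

(a) 275  (b) 0

The highest competing bid is 2350.
Bidding truthfully at 2625: Firm X has the top bid, wins, and pays the second-highest bid 2350. Payoff = 2625 − 2350 = 275.
Bidding 1125: the top bid is 2350 (a rival), so Firm X loses. Payoff = 0.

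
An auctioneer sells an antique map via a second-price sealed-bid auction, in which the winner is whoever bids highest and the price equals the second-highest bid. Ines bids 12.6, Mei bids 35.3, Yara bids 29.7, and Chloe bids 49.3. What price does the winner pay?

35.3

Bids in descending order: Chloe 49.3; Mei 35.3; Yara 29.7; Ines 12.6.
Chloe is the highest bidder, so Chloe wins.
Under the second-price rule, the price is the second-highest bid: 35.3.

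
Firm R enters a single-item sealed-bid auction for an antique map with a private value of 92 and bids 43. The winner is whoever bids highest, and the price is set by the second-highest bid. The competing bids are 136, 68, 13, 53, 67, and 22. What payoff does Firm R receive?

Highest competing bid: 136.
Firm R's bid 43 is not the highest, so Firm R loses, pays nothing, and earns zero payoff.

Firm R's payoff: 0.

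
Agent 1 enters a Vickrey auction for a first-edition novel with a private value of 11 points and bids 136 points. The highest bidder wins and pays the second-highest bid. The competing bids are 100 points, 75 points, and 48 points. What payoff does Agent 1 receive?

The bidder's payoff: -89 points.

Highest competing bid: 100 points.
Agent 1's bid 136 points is the highest overall, so Agent 1 wins and pays the second-highest bid, 100 points.
Payoff = value − price = 11 points − 100 points = -89 points.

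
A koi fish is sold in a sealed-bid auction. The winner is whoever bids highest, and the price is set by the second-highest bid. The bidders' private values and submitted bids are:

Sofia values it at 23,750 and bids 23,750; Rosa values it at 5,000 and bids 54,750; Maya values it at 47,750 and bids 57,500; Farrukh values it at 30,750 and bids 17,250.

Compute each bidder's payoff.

Ordered from highest: Maya 57,500, then Rosa 54,750, then Sofia 23,750, then Farrukh 17,250.
Maya has the top bid and wins; the price is the second-highest bid, 54,750.
Maya's payoff = 47,750 − 54,750 = -7,000. All other bidders lose, so their payoff is 0.

Payoffs: Sofia 0, Rosa 0, Maya -7,000, Farrukh 0.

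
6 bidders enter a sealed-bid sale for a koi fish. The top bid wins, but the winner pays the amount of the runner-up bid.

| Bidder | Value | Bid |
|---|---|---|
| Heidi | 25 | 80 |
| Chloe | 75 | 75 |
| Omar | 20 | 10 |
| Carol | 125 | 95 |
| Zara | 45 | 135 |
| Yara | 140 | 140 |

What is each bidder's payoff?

Payoffs: Heidi 0, Chloe 0, Omar 0, Carol 0, Zara 0, Yara 5.

Ranking the bids: Yara 140 > Zara 135 > Carol 95 > Heidi 80 > Chloe 75 > Omar 10.
Yara has the top bid and wins; the price is the second-highest bid, 135.
Yara's payoff = 140 − 135 = 5. All other bidders lose, so their payoff is 0.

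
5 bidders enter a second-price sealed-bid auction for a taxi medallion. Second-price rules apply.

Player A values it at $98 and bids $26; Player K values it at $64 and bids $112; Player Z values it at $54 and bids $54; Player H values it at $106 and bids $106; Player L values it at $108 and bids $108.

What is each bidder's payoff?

Payoffs: Player A $0, Player K -$44, Player Z $0, Player H $0, Player L $0.

Bids in descending order: Player K $112; Player L $108; Player H $106; Player Z $54; Player A $26.
Player K has the top bid and wins; the price is the second-highest bid, $108.
Player K's payoff = $64 − $108 = -$44. All other bidders lose, so their payoff is 0.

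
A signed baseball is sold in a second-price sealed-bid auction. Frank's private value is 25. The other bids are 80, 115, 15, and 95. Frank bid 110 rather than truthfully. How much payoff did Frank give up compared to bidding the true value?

The highest competing bid is 115.
Bidding truthfully at 25: the top bid is 115 (a rival), so Frank loses. Payoff = 0.
Bidding 110: the top bid is 115 (a rival), so Frank loses. Payoff = 0.
Regret = truthful payoff − actual payoff = 0 − 0 = 0.
The bid only affects whether you win, not the price — here both bids land on the same side of the top rival bid, so the deviation is payoff-neutral.

Payoff forgone: 0.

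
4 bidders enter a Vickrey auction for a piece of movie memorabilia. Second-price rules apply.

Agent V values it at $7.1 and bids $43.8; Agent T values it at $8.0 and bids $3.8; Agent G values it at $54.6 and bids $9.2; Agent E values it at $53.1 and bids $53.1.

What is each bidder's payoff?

Payoffs: Agent V $0.0, Agent T $0.0, Agent G $0.0, Agent E $9.3.

Bids in descending order: Agent E $53.1 > Agent V $43.8 > Agent G $9.2 > Agent T $3.8.
Agent E has the top bid and wins; the price is the second-highest bid, $43.8.
Agent E's payoff = $53.1 − $43.8 = $9.3. All other bidders lose, so their payoff is 0.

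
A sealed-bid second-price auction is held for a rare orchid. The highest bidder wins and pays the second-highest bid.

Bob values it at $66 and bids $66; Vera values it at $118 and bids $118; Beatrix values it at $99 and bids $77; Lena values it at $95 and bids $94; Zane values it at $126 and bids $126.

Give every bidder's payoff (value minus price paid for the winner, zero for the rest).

Bob $0, Vera $0, Beatrix $0, Lena $0, Zane $8.

Bids in descending order: Zane $126; Vera $118; Lena $94; Beatrix $77; Bob $66.
Zane has the top bid and wins; the price is the second-highest bid, $118.
Zane's payoff = $126 − $118 = $8. All other bidders lose, so their payoff is 0.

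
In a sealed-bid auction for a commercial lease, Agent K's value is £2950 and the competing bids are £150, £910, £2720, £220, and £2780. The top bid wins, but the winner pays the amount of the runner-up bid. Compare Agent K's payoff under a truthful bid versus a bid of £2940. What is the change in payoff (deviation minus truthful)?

The highest competing bid is £2780.
Bidding truthfully at £2950: Agent K has the top bid, wins, and pays the second-highest bid £2780. Payoff = £2950 − £2780 = £170.
Bidding £2940: Agent K has the top bid, wins, and pays the second-highest bid £2780. Payoff = £2950 − £2780 = £170.
Change = £170 − £170 = £0.

£0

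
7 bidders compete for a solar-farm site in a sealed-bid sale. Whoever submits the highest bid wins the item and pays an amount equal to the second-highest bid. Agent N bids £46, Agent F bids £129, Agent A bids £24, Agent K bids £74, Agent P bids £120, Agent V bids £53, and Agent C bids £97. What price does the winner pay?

Price paid: £120.

Ordered from highest: Agent F £129, then Agent P £120, then Agent C £97, then Agent K £74, then Agent V £53, then Agent N £46, then Agent A £24.
Agent F has the highest bid, so Agent F wins.
The second-highest bid is £120, so that is what Agent F pays.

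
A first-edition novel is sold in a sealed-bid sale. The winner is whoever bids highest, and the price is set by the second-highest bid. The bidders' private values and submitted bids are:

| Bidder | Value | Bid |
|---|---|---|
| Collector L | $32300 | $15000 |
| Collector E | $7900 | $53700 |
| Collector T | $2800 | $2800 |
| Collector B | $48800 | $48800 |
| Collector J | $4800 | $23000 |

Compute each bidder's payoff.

Payoffs: Collector L $0, Collector E -$40900, Collector T $0, Collector B $0, Collector J $0.

Bids in descending order: Collector E $53700; Collector B $48800; Collector J $23000; Collector L $15000; Collector T $2800.
Collector E has the top bid and wins; the price is the second-highest bid, $48800.
Collector E's payoff = $7900 − $48800 = -$40900. All other bidders lose, so their payoff is 0.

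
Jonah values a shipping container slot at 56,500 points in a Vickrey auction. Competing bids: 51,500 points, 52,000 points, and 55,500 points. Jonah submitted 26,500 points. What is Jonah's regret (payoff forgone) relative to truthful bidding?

The highest competing bid is 55,500 points.
Bidding truthfully at 56,500 points: Jonah has the top bid, wins, and pays the second-highest bid 55,500 points. Payoff = 56,500 points − 55,500 points = 1,000 points.
Bidding 26,500 points: the top bid is 55,500 points (a rival), so Jonah loses. Payoff = 0 points.
Regret = truthful payoff − actual payoff = 1,000 points − 0 points = 1,000 points.

Regret: 1,000 points.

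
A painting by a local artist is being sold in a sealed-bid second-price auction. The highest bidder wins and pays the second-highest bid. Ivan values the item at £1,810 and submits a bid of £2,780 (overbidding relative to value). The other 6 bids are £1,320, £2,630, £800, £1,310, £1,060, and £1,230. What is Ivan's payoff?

Payoff = -£820.

Highest competing bid: £2,630.
Ivan's bid £2,780 is the highest overall, so Ivan wins and pays the second-highest bid, £2,630.
Payoff = value − price = £1,810 − £2,630 = -£820.
Overbidding won the item at a price above value — truthful bidding would have avoided this loss.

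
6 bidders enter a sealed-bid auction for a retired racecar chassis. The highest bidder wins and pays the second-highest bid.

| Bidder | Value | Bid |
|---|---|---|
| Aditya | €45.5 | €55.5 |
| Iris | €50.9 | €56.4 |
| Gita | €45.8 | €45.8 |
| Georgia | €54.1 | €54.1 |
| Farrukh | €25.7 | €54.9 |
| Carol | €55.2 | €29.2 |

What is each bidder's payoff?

Payoffs: Aditya €0.0, Iris -€4.6, Gita €0.0, Georgia €0.0, Farrukh €0.0, Carol €0.0.

Sorted high to low: Iris €56.4 > Aditya €55.5 > Farrukh €54.9 > Georgia €54.1 > Gita €45.8 > Carol €29.2.
Iris has the top bid and wins; the price is the second-highest bid, €55.5.
Iris's payoff = €50.9 − €55.5 = -€4.6. All other bidders lose, so their payoff is 0.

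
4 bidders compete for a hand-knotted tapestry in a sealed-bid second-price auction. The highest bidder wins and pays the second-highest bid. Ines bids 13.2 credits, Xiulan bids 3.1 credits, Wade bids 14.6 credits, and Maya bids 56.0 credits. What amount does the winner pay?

Bids in descending order: Maya 56.0 credits > Wade 14.6 credits > Ines 13.2 credits > Xiulan 3.1 credits.
Maya has the highest bid, so Maya wins.
The second-highest bid is 14.6 credits, so that is what Maya pays.

The winner pays 14.6 credits.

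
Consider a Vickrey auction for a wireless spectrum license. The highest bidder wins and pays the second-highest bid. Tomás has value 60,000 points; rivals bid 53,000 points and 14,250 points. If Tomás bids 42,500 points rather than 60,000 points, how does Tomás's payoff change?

Change in payoff: -7,000 points.

The highest competing bid is 53,000 points.
Bidding truthfully at 60,000 points: Tomás has the top bid, wins, and pays the second-highest bid 53,000 points. Payoff = 60,000 points − 53,000 points = 7,000 points.
Bidding 42,500 points: the top bid is 53,000 points (a rival), so Tomás loses. Payoff = 0 points.
Change = 0 points − 7,000 points = -7,000 points.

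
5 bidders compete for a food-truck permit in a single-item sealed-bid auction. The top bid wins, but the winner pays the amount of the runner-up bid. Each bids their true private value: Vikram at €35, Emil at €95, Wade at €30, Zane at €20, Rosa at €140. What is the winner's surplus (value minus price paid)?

Ordered from highest: Rosa €140 > Emil €95 > Vikram €35 > Wade €30 > Zane €20.
Rosa wins with the top bid and pays the second-highest, €95.
Surplus = €140 − €95 = €45.

Winner's surplus: €45.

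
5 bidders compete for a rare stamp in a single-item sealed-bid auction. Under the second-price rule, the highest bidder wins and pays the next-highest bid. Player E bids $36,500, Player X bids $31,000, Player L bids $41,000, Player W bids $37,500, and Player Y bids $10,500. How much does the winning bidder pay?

Price paid: $37,500.

Bids in descending order: Player L $41,000 > Player W $37,500 > Player E $36,500 > Player X $31,000 > Player Y $10,500.
Player L has the highest bid, so Player L wins.
The second-highest bid is $37,500, so that is what Player L pays.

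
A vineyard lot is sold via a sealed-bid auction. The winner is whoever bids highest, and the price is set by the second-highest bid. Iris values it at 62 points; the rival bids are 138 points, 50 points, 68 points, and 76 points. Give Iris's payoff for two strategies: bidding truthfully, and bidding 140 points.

The highest competing bid is 138 points.
Bidding truthfully at 62 points: the top bid is 138 points (a rival), so Iris loses. Payoff = 0 points.
Bidding 140 points: Iris has the top bid, wins, and pays the second-highest bid 138 points. Payoff = 62 points − 138 points = -76 points.
Deviating from a truthful bid can only lose payoff in a second-price auction — never gain.

(a) 0 points  (b) -76 points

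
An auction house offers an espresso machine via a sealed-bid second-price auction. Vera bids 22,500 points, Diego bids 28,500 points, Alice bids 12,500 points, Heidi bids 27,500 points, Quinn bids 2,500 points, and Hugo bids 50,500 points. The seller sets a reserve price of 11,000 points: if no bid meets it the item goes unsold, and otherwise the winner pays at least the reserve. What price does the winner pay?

The winner pays 28,500 points.

Bids in descending order: Hugo 50,500 points > Diego 28,500 points > Heidi 27,500 points > Vera 22,500 points > Alice 12,500 points > Quinn 2,500 points.
Hugo has the highest bid, so Hugo wins.
The second-highest bid is 28,500 points, which exceeds the reserve, so that sets the price.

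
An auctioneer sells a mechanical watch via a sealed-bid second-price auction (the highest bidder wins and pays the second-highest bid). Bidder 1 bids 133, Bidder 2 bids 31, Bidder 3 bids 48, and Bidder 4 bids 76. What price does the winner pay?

Price paid: 76.

Bids in descending order: Bidder 1 133; Bidder 4 76; Bidder 3 48; Bidder 2 31.
Bidder 1 is the highest bidder, so Bidder 1 wins.
Under the second-price rule, the price is the second-highest bid: 76.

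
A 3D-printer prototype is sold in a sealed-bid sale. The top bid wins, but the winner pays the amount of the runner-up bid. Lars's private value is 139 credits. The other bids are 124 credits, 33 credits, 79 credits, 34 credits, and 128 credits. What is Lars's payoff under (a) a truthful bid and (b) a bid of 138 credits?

The highest competing bid is 128 credits.
Bidding truthfully at 139 credits: Lars has the top bid, wins, and pays the second-highest bid 128 credits. Payoff = 139 credits − 128 credits = 11 credits.
Bidding 138 credits: Lars has the top bid, wins, and pays the second-highest bid 128 credits. Payoff = 139 credits − 128 credits = 11 credits.
The bid only affects whether you win, not the price — here both bids land on the same side of the top rival bid, so the deviation is payoff-neutral.

(a) 11 credits  (b) 11 credits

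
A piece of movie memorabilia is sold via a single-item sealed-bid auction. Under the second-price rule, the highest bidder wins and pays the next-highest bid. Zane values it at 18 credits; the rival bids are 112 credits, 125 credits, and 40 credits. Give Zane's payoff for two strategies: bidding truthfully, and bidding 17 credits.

The highest competing bid is 125 credits.
Bidding truthfully at 18 credits: the top bid is 125 credits (a rival), so Zane loses. Payoff = 0 credits.
Bidding 17 credits: the top bid is 125 credits (a rival), so Zane loses. Payoff = 0 credits.

Truthful: 0 credits; alternative: 0 credits.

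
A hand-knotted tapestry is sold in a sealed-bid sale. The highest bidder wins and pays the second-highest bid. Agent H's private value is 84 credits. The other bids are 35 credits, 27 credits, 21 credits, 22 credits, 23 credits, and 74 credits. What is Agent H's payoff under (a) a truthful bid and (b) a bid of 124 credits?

Truthful: 10 credits; alternative: 10 credits.

The highest competing bid is 74 credits.
Bidding truthfully at 84 credits: Agent H has the top bid, wins, and pays the second-highest bid 74 credits. Payoff = 84 credits − 74 credits = 10 credits.
Bidding 124 credits: Agent H has the top bid, wins, and pays the second-highest bid 74 credits. Payoff = 84 credits − 74 credits = 10 credits.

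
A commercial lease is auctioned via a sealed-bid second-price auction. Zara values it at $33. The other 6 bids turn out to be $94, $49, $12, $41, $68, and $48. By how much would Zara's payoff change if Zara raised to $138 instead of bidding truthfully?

The highest competing bid is $94.
Bidding truthfully at $33: the top bid is $94 (a rival), so Zara loses. Payoff = $0.
Bidding $138: Zara has the top bid, wins, and pays the second-highest bid $94. Payoff = $33 − $94 = -$61.
Change = -$61 − $0 = -$61.

Payoff change: -$61.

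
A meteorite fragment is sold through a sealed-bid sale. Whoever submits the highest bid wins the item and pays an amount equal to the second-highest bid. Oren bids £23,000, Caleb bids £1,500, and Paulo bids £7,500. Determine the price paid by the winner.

£7,500

Ranking the bids: Oren £23,000 > Paulo £7,500 > Caleb £1,500.
Oren has the highest bid, so Oren wins.
The second-highest bid is £7,500, so that is what Oren pays.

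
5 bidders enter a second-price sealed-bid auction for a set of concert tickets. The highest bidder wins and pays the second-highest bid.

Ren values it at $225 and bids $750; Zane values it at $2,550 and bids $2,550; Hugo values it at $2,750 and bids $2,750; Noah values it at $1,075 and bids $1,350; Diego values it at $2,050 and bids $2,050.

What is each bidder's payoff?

Ordered from highest: Hugo $2,750 > Zane $2,550 > Diego $2,050 > Noah $1,350 > Ren $750.
Hugo has the top bid and wins; the price is the second-highest bid, $2,550.
Hugo's payoff = $2,750 − $2,550 = $200. All other bidders lose, so their payoff is 0.

Payoffs: Ren $0, Zane $0, Hugo $200, Noah $0, Diego $0.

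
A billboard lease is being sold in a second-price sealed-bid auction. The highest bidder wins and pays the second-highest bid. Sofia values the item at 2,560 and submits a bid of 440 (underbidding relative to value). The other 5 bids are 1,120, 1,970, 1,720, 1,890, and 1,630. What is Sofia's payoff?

Payoff = 0.

Highest competing bid: 1,970.
Sofia's bid 440 is not the highest, so Sofia loses, pays nothing, and earns zero payoff.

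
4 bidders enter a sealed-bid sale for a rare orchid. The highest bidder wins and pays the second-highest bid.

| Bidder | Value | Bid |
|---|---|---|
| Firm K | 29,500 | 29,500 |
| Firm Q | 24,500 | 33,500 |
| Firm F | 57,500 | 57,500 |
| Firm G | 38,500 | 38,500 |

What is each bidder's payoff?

Payoffs: Firm K 0, Firm Q 0, Firm F 19,000, Firm G 0.

Bids in descending order: Firm F 57,500; Firm G 38,500; Firm Q 33,500; Firm K 29,500.
Firm F has the top bid and wins; the price is the second-highest bid, 38,500.
Firm F's payoff = 57,500 − 38,500 = 19,000. All other bidders lose, so their payoff is 0.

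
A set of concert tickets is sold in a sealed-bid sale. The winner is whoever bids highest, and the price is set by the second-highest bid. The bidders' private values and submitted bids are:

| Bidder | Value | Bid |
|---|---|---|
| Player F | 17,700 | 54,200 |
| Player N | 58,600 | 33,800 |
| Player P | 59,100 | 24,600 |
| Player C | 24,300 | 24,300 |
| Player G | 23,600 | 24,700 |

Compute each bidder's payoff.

Ranking the bids: Player F 54,200; Player N 33,800; Player G 24,700; Player P 24,600; Player C 24,300.
Player F has the top bid and wins; the price is the second-highest bid, 33,800.
Player F's payoff = 17,700 − 33,800 = -16,100. All other bidders lose, so their payoff is 0.

Player F -16,100, Player N 0, Player P 0, Player C 0, Player G 0.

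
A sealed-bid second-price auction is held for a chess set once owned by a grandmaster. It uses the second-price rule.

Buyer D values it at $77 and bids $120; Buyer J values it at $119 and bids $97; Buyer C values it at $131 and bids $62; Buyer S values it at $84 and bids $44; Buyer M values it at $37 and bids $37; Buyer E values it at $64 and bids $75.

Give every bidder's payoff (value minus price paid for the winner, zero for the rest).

Sorted high to low: Buyer D $120; Buyer J $97; Buyer E $75; Buyer C $62; Buyer S $44; Buyer M $37.
Buyer D has the top bid and wins; the price is the second-highest bid, $97.
Buyer D's payoff = $77 − $97 = -$20. All other bidders lose, so their payoff is 0.

Payoffs: Buyer D -$20, Buyer J $0, Buyer C $0, Buyer S $0, Buyer M $0, Buyer E $0.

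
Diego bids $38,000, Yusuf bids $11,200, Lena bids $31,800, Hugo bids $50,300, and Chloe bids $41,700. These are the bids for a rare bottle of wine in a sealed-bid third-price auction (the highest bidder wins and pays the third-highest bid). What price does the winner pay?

Price paid: $38,000.

Ordered from highest: Hugo $50,300 > Chloe $41,700 > Diego $38,000 > Lena $31,800 > Yusuf $11,200.
Hugo is the highest bidder, so Hugo wins.
Under the third-price rule, the price is the third-highest bid: $38,000.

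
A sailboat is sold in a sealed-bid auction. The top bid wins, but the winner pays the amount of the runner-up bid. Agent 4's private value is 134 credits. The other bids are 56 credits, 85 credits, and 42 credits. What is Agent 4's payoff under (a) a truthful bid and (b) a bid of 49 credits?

The highest competing bid is 85 credits.
Bidding truthfully at 134 credits: Agent 4 has the top bid, wins, and pays the second-highest bid 85 credits. Payoff = 134 credits − 85 credits = 49 credits.
Bidding 49 credits: the top bid is 85 credits (a rival), so Agent 4 loses. Payoff = 0 credits.
This is the dominant-strategy logic: truthful bidding weakly beats any alternative.

(a) 49 credits  (b) 0 credits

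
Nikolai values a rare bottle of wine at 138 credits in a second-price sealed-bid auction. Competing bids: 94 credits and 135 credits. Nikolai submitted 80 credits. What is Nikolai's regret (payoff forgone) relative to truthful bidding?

Payoff forgone: 3 credits.

The highest competing bid is 135 credits.
Bidding truthfully at 138 credits: Nikolai has the top bid, wins, and pays the second-highest bid 135 credits. Payoff = 138 credits − 135 credits = 3 credits.
Bidding 80 credits: the top bid is 135 credits (a rival), so Nikolai loses. Payoff = 0 credits.
Regret = truthful payoff − actual payoff = 3 credits − 0 credits = 3 credits.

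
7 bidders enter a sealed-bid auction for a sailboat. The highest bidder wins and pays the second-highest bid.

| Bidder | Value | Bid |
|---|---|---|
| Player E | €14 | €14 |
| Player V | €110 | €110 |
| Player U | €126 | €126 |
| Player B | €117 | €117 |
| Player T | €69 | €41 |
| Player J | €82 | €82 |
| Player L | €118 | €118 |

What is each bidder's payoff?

Player E €0, Player V €0, Player U €8, Player B €0, Player T €0, Player J €0, Player L €0.

Sorted high to low: Player U €126; Player L €118; Player B €117; Player V €110; Player J €82; Player T €41; Player E €14.
Player U has the top bid and wins; the price is the second-highest bid, €118.
Player U's payoff = €126 − €118 = €8. All other bidders lose, so their payoff is 0.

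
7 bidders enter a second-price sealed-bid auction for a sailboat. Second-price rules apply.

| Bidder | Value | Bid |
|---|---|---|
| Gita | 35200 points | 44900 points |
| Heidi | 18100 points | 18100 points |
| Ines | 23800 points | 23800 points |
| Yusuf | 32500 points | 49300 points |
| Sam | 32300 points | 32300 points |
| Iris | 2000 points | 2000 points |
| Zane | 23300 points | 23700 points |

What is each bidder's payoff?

Gita 0 points, Heidi 0 points, Ines 0 points, Yusuf -12400 points, Sam 0 points, Iris 0 points, Zane 0 points.

Sorted high to low: Yusuf 49300 points, then Gita 44900 points, then Sam 32300 points, then Ines 23800 points, then Zane 23700 points, then Heidi 18100 points, then Iris 2000 points.
Yusuf has the top bid and wins; the price is the second-highest bid, 44900 points.
Yusuf's payoff = 32500 points − 44900 points = -12400 points. All other bidders lose, so their payoff is 0.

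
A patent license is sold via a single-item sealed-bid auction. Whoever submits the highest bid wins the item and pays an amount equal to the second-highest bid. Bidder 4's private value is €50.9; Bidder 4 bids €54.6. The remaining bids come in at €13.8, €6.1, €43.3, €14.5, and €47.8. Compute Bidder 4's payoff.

Payoff = €3.1.

Highest competing bid: €47.8.
Bidder 4's bid €54.6 is the highest overall, so Bidder 4 wins and pays the second-highest bid, €47.8.
Payoff = value − price = €50.9 − €47.8 = €3.1.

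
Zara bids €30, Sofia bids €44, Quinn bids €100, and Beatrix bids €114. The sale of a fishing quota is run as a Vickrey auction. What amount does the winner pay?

€100

Ordered from highest: Beatrix €114, then Quinn €100, then Sofia €44, then Zara €30.
Beatrix has the highest bid, so Beatrix wins.
The second-highest bid is €100, so that is what Beatrix pays.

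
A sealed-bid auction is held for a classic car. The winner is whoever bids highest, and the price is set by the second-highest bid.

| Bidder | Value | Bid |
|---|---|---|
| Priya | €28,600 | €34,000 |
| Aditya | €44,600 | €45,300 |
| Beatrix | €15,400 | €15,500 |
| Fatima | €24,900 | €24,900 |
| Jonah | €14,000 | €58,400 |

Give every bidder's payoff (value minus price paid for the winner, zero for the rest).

Priya €0, Aditya €0, Beatrix €0, Fatima €0, Jonah -€31,300.

Sorted high to low: Jonah €58,400, then Aditya €45,300, then Priya €34,000, then Fatima €24,900, then Beatrix €15,500.
Jonah has the top bid and wins; the price is the second-highest bid, €45,300.
Jonah's payoff = €14,000 − €45,300 = -€31,300. All other bidders lose, so their payoff is 0.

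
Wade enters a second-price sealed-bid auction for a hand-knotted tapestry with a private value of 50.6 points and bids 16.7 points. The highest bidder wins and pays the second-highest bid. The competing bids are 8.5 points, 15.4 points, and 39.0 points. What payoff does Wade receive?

Wade's payoff: 0.0 points.

Highest competing bid: 39.0 points.
Wade's bid 16.7 points is not the highest, so Wade loses, pays nothing, and earns zero payoff.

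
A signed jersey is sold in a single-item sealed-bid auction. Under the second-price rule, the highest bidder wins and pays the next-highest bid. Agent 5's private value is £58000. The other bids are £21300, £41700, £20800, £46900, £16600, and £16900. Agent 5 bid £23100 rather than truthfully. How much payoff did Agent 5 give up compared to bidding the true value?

Payoff forgone: £11100.

The highest competing bid is £46900.
Bidding truthfully at £58000: Agent 5 has the top bid, wins, and pays the second-highest bid £46900. Payoff = £58000 − £46900 = £11100.
Bidding £23100: the top bid is £46900 (a rival), so Agent 5 loses. Payoff = £0.
Regret = truthful payoff − actual payoff = £11100 − £0 = £11100.
This is the dominant-strategy logic: truthful bidding weakly beats any alternative.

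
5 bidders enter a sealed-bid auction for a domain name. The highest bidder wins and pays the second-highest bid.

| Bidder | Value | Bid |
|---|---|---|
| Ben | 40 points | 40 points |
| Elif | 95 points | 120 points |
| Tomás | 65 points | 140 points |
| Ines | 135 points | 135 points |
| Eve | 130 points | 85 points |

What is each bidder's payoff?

Ranking the bids: Tomás 140 points, then Ines 135 points, then Elif 120 points, then Eve 85 points, then Ben 40 points.
Tomás has the top bid and wins; the price is the second-highest bid, 135 points.
Tomás's payoff = 65 points − 135 points = -70 points. All other bidders lose, so their payoff is 0.

Ben 0 points, Elif 0 points, Tomás -70 points, Ines 0 points, Eve 0 points.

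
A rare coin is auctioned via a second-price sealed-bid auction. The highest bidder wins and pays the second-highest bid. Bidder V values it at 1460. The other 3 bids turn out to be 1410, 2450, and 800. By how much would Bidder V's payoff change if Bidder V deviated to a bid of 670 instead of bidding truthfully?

The highest competing bid is 2450.
Bidding truthfully at 1460: the top bid is 2450 (a rival), so Bidder V loses. Payoff = 0.
Bidding 670: the top bid is 2450 (a rival), so Bidder V loses. Payoff = 0.
Change = 0 − 0 = 0.

Change in payoff: 0.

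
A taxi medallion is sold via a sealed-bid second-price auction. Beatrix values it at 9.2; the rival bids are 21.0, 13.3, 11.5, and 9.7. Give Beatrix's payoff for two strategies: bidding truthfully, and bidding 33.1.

(a) 0.0  (b) -11.8

The highest competing bid is 21.0.
Bidding truthfully at 9.2: the top bid is 21.0 (a rival), so Beatrix loses. Payoff = 0.0.
Bidding 33.1: Beatrix has the top bid, wins, and pays the second-highest bid 21.0. Payoff = 9.2 − 21.0 = -11.8.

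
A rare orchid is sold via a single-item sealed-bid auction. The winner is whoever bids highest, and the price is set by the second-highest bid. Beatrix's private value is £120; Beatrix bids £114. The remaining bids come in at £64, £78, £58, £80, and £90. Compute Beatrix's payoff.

Highest competing bid: £90.
Beatrix's bid £114 is the highest overall, so Beatrix wins and pays the second-highest bid, £90.
Payoff = value − price = £120 − £90 = £30.

£30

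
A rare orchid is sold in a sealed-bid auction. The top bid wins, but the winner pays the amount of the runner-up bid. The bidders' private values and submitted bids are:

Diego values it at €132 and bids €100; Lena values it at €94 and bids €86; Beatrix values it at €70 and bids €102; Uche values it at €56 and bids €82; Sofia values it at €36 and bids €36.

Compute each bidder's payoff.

Payoffs: Diego €0, Lena €0, Beatrix -€30, Uche €0, Sofia €0.

Bids in descending order: Beatrix €102 > Diego €100 > Lena €86 > Uche €82 > Sofia €36.
Beatrix has the top bid and wins; the price is the second-highest bid, €100.
Beatrix's payoff = €70 − €100 = -€30. All other bidders lose, so their payoff is 0.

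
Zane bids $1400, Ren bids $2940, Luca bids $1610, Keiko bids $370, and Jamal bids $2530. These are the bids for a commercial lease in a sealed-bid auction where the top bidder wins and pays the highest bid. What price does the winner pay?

$2940

Ranking the bids: Ren $2940; Jamal $2530; Luca $1610; Zane $1400; Keiko $370.
Ren is the highest bidder, so Ren wins.
Under the first-price rule, the price is the highest bid: $2940.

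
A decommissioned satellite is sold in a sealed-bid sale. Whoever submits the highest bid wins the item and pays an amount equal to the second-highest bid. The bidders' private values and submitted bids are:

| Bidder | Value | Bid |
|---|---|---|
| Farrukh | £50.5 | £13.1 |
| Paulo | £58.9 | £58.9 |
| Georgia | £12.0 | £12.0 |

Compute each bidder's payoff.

Farrukh £0.0, Paulo £45.8, Georgia £0.0.

Ordered from highest: Paulo £58.9 > Farrukh £13.1 > Georgia £12.0.
Paulo has the top bid and wins; the price is the second-highest bid, £13.1.
Paulo's payoff = £58.9 − £13.1 = £45.8. All other bidders lose, so their payoff is 0.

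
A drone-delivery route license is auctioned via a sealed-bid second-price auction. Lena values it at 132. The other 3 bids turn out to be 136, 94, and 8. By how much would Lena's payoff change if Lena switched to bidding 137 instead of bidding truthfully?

Change in payoff: -4.

The highest competing bid is 136.
Bidding truthfully at 132: the top bid is 136 (a rival), so Lena loses. Payoff = 0.
Bidding 137: Lena has the top bid, wins, and pays the second-highest bid 136. Payoff = 132 − 136 = -4.
Change = -4 − 0 = -4.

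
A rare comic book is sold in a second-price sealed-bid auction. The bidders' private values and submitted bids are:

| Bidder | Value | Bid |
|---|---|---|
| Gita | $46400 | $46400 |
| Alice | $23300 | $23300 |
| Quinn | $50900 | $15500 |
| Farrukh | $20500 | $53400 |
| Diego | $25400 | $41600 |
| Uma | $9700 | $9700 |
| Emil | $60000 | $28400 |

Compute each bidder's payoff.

Ranking the bids: Farrukh $53400, then Gita $46400, then Diego $41600, then Emil $28400, then Alice $23300, then Quinn $15500, then Uma $9700.
Farrukh has the top bid and wins; the price is the second-highest bid, $46400.
Farrukh's payoff = $20500 − $46400 = -$25900. All other bidders lose, so their payoff is 0.

Gita $0, Alice $0, Quinn $0, Farrukh -$25900, Diego $0, Uma $0, Emil $0.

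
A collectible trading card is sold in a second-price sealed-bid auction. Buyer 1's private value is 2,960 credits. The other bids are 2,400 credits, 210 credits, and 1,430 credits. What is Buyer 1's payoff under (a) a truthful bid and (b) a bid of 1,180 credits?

The highest competing bid is 2,400 credits.
Bidding truthfully at 2,960 credits: Buyer 1 has the top bid, wins, and pays the second-highest bid 2,400 credits. Payoff = 2,960 credits − 2,400 credits = 560 credits.
Bidding 1,180 credits: the top bid is 2,400 credits (a rival), so Buyer 1 loses. Payoff = 0 credits.
Deviating from a truthful bid can only lose payoff in a second-price auction — never gain.

(a) 560 credits  (b) 0 credits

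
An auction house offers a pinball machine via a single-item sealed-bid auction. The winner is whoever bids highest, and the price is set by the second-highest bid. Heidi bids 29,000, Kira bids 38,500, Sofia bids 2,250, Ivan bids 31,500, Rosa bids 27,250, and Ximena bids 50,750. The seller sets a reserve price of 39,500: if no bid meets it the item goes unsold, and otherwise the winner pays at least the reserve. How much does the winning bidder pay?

Ordered from highest: Ximena 50,750; Kira 38,500; Ivan 31,500; Heidi 29,000; Rosa 27,250; Sofia 2,250.
Ximena has the highest bid, so Ximena wins.
The second-highest bid is 38,500, but the reserve 39,500 is higher, so the price is the reserve.

Price paid: 39,500.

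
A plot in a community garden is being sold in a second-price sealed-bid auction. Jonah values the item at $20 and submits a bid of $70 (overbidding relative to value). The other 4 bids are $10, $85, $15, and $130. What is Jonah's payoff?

Payoff = $0.

Highest competing bid: $130.
Jonah's bid $70 is not the highest, so Jonah loses, pays nothing, and earns zero payoff.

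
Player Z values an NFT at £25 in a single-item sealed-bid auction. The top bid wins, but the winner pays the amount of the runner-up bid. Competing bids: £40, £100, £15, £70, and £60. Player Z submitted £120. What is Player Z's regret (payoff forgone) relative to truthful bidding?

Payoff forgone: £75.

The highest competing bid is £100.
Bidding truthfully at £25: the top bid is £100 (a rival), so Player Z loses. Payoff = £0.
Bidding £120: Player Z has the top bid, wins, and pays the second-highest bid £100. Payoff = £25 − £100 = -£75.
Regret = truthful payoff − actual payoff = £0 − -£75 = £75.
Deviating from a truthful bid can only lose payoff in a second-price auction — never gain.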